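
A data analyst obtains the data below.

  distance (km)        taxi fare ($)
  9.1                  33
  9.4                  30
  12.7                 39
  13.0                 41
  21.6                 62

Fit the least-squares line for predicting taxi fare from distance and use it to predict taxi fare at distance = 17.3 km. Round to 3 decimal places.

n = 5, Σx = 65.8, Σy = 205, Σxy = 2949.8, Σx² = 968.02
Sxx = Σx² − (Σx)²/n = 968.02 − 865.928 = 102.092
Sxy = Σxy − (Σx)(Σy)/n = 2949.8 − 2697.8 = 252
b = Sxy/Sxx = 252/102.092 = 2.468362
a = ȳ − b·x̄ = 41 − 2.468362·13.16 = 8.516358
ŷ(17.3) = a + b·17.3 = 8.516358 + 2.468362·17.3 = 51.219018

51.219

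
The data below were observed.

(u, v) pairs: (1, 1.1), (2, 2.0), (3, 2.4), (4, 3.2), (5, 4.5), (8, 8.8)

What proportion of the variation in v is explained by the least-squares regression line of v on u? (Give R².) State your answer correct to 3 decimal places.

n = 6, Σx = 23, Σy = 22, Σxy = 118, Σx² = 119, Σy² = 118.9
Sxx = Σx² − (Σx)²/n = 119 − 88.166667 = 30.833333
Sxy = Σxy − (Σx)(Σy)/n = 118 − 84.333333 = 33.666667
Syy = Σy² − (Σy)²/n = 118.9 − 80.666667 = 38.233333
R² = Sxy²/(Sxx·Syy) = (33.666667)²/(30.833333·38.233333) = 0.961474

0.961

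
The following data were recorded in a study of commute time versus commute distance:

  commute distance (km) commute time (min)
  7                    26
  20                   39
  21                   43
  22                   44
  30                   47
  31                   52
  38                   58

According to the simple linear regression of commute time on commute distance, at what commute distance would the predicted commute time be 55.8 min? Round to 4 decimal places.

n = 7, Σx = 169, Σy = 309, Σxy = 8059, Σx² = 4679
Sxx = Σx² − (Σx)²/n = 4679 − 4080.142857 = 598.857143
Sxy = Σxy − (Σx)(Σy)/n = 8059 − 7460.142857 = 598.857143
b = Sxy/Sxx = 598.857143/598.857143 = 1
a = ȳ − b·x̄ = 44.142857 − 1·24.142857 = 20
Set a + b·x = 55.8: x = (55.8 − 20) / 1 = 35.8

35.8000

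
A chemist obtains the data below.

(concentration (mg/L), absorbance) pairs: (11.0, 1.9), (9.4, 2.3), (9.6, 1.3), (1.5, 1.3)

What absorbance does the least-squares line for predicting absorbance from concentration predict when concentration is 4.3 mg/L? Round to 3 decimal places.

1.482

n = 4, Σx = 31.5, Σy = 6.8, Σxy = 56.95, Σx² = 303.77
Sxx = Σx² − (Σx)²/n = 303.77 − 248.0625 = 55.7075
Sxy = Σxy − (Σx)(Σy)/n = 56.95 − 53.55 = 3.4
b = Sxy/Sxx = 3.4/55.7075 = 0.061033
a = ȳ − b·x̄ = 1.7 − 0.061033·7.875 = 1.219365
ŷ(4.3) = a + b·4.3 = 1.219365 + 0.061033·4.3 = 1.481807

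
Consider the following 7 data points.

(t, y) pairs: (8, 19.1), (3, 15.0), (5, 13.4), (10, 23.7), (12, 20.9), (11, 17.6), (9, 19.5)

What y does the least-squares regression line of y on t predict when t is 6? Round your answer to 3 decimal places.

n = 7, Σx = 58, Σy = 129.2, Σxy = 1121.7, Σx² = 544
Sxx = Σx² − (Σx)²/n = 544 − 480.571429 = 63.428571
Sxy = Σxy − (Σx)(Σy)/n = 1121.7 − 1070.514286 = 51.185714
b = Sxy/Sxx = 51.185714/63.428571 = 0.806982
a = ȳ − b·x̄ = 18.457143 − 0.806982·8.285714 = 11.770721
ŷ(6) = a + b·6 = 11.770721 + 0.806982·6 = 16.612613

16.613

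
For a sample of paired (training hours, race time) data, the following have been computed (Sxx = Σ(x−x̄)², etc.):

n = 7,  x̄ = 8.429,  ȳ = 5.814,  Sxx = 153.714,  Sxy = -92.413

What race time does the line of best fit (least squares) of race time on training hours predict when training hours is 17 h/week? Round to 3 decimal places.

b = Sxy/Sxx = -92.413/153.714 = -0.601201
a = ȳ − b·x̄ = 5.814 − (-0.601201)·8.429 = 10.881523
ŷ(17) = a + b·17 = 10.881523 + (-0.601201)·17 = 0.661107

0.661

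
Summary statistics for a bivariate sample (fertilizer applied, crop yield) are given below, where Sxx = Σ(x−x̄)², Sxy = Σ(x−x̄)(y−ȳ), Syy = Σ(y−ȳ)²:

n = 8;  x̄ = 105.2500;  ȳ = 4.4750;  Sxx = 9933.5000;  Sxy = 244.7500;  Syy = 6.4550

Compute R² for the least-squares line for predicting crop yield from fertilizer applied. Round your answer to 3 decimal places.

0.934

R² = Sxy²/(Sxx·Syy) = (244.75)²/(9933.5·6.455) = 0.934215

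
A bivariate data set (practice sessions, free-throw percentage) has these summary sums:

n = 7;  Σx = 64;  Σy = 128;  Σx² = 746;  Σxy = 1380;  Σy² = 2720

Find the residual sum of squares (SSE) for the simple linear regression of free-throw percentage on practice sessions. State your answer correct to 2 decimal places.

106.02

Sxx = Σx² − (Σx)²/n = 746 − 585.142857 = 160.857143
Sxy = Σxy − (Σx)(Σy)/n = 1380 − 1170.285714 = 209.714286
Syy = Σy² − (Σy)²/n = 2720 − 2340.571429 = 379.428571
b = Sxy/Sxx = 209.714286/160.857143 = 1.303730
SSE = Syy − b·Sxy = 379.428571 − 1.303730·209.714286 = 106.017762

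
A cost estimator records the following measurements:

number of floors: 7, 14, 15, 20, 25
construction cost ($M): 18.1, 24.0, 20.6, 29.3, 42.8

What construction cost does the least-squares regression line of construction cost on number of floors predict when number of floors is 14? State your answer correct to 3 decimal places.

n = 5, Σx = 81, Σy = 134.8, Σxy = 2427.7, Σx² = 1495
Sxx = Σx² − (Σx)²/n = 1495 − 1312.2 = 182.8
Sxy = Σxy − (Σx)(Σy)/n = 2427.7 − 2183.76 = 243.94
b = Sxy/Sxx = 243.94/182.8 = 1.334464
a = ȳ − b·x̄ = 26.96 − 1.334464·16.2 = 5.341685
ŷ(14) = a + b·14 = 5.341685 + 1.334464·14 = 24.024179

24.024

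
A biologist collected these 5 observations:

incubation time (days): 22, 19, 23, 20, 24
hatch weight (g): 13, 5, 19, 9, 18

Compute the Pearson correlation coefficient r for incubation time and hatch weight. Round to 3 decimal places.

0.967

n = 5, Σx = 108, Σy = 64, Σxy = 1430, Σx² = 2350, Σy² = 960
Sxx = Σx² − (Σx)²/n = 2350 − 2332.8 = 17.2
Sxy = Σxy − (Σx)(Σy)/n = 1430 − 1382.4 = 47.6
Syy = Σy² − (Σy)²/n = 960 − 819.2 = 140.8
r = Sxy/√(Sxx·Syy) = 47.6/√(2421.76) = 47.6/49.211381 = 0.967256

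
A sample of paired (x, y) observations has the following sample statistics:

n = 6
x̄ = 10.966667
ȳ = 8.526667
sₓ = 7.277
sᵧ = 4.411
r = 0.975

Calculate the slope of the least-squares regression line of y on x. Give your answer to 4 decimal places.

b = r · sᵧ/sₓ = 0.975 · 4.411/7.277 = 0.591002

0.5910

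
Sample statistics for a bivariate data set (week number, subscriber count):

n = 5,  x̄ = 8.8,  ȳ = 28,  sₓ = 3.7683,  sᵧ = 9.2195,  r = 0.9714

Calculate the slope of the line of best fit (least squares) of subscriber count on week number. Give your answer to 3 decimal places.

2.377

b = r · sᵧ/sₓ = 0.9714 · 9.2195/3.7683 = 2.376621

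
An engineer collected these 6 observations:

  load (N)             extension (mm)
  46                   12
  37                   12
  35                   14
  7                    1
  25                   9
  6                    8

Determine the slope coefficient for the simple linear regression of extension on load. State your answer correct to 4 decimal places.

0.2273

n = 6, Σx = 156, Σy = 56, Σxy = 1766, Σx² = 5420
Sxx = Σx² − (Σx)²/n = 5420 − 4056 = 1364
Sxy = Σxy − (Σx)(Σy)/n = 1766 − 1456 = 310
b = Sxy/Sxx = 310/1364 = 0.227273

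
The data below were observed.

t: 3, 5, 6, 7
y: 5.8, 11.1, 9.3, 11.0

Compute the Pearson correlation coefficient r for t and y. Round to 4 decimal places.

0.8201

n = 4, Σx = 21, Σy = 37.2, Σxy = 205.7, Σx² = 119, Σy² = 364.34
Sxx = Σx² − (Σx)²/n = 119 − 110.25 = 8.75
Sxy = Σxy − (Σx)(Σy)/n = 205.7 − 195.3 = 10.4
Syy = Σy² − (Σy)²/n = 364.34 − 345.96 = 18.38
r = Sxy/√(Sxx·Syy) = 10.4/√(160.825) = 10.4/12.681680 = 0.820081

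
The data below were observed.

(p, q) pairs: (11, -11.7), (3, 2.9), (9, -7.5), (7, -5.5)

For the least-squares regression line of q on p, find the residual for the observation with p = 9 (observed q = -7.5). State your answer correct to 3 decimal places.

0.629

n = 4, Σx = 30, Σy = -21.8, Σxy = -226, Σx² = 260
Sxx = Σx² − (Σx)²/n = 260 − 225 = 35
Sxy = Σxy − (Σx)(Σy)/n = -226 − (-163.5) = -62.5
b = Sxy/Sxx = -62.5/35 = -1.785714
a = ȳ − b·x̄ = -5.45 − (-1.785714)·7.5 = 7.942857
ŷ(9) = 7.942857 + (-1.785714)·9 = -8.128571
residual = y − ŷ = -7.5 − (-8.128571) = 0.628571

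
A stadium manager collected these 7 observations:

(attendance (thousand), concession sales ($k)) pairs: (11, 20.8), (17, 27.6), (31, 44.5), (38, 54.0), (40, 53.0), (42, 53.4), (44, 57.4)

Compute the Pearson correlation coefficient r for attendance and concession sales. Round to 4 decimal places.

n = 7, Σx = 223, Σy = 310.7, Σxy = 11017.9, Σx² = 8115, Σy² = 15045.97
Sxx = Σx² − (Σx)²/n = 8115 − 7104.142857 = 1010.857143
Sxy = Σxy − (Σx)(Σy)/n = 11017.9 − 9898.014286 = 1119.885714
Syy = Σy² − (Σy)²/n = 15045.97 − 13790.641429 = 1255.328571
r = Sxy/√(Sxx·Syy) = 1119.885714/√(1268957.853061) = 1119.885714/1126.480294 = 0.994146

0.9941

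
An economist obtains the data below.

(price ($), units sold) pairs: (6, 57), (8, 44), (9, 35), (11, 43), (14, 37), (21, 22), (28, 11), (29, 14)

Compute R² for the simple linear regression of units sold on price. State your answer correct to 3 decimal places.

0.904

n = 8, Σx = 126, Σy = 263, Σxy = 3176, Σx² = 2564, Σy² = 10429
Sxx = Σx² − (Σx)²/n = 2564 − 1984.5 = 579.5
Sxy = Σxy − (Σx)(Σy)/n = 3176 − 4142.25 = -966.25
Syy = Σy² − (Σy)²/n = 10429 − 8646.125 = 1782.875
R² = Sxy²/(Sxx·Syy) = (-966.25)²/(579.5·1782.875) = 0.903659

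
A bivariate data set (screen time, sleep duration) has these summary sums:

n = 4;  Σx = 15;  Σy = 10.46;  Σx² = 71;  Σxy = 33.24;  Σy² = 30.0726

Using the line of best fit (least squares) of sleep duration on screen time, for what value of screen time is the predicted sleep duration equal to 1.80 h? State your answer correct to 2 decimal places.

5.76

Sxx = Σx² − (Σx)²/n = 71 − 56.25 = 14.75
Sxy = Σxy − (Σx)(Σy)/n = 33.24 − 39.225 = -5.985
b = Sxy/Sxx = -5.985/14.75 = -0.405763
a = ȳ − b·x̄ = 2.615 − (-0.405763)·3.75 = 4.136610
Set a + b·x = 1.80: x = (1.80 − 4.136610) / (-0.405763) = 5.758563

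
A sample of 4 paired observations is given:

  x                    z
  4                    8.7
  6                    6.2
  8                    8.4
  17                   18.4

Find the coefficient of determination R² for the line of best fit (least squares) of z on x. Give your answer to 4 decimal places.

0.8683

n = 4, Σx = 35, Σy = 41.7, Σxy = 452, Σx² = 405, Σy² = 523.25
Sxx = Σx² − (Σx)²/n = 405 − 306.25 = 98.75
Sxy = Σxy − (Σx)(Σy)/n = 452 − 364.875 = 87.125
Syy = Σy² − (Σy)²/n = 523.25 − 434.7225 = 88.5275
R² = Sxy²/(Sxx·Syy) = (87.125)²/(98.75·88.5275) = 0.868301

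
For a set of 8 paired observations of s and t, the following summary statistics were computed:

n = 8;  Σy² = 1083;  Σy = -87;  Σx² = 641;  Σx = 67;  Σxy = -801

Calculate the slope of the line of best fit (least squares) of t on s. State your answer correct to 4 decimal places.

Sxx = Σx² − (Σx)²/n = 641 − 561.125 = 79.875
Sxy = Σxy − (Σx)(Σy)/n = -801 − (-728.625) = -72.375
b = Sxy/Sxx = -72.375/79.875 = -0.906103

-0.9061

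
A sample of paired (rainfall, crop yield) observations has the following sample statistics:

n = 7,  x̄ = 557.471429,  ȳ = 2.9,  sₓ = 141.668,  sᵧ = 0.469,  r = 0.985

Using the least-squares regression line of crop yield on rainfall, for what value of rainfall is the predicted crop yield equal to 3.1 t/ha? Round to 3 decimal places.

618.804

b = r · sᵧ/sₓ = 0.985 · 0.469/141.668 = 0.003261
a = ȳ − b·x̄ = 2.9 − 0.003261·557.471429 = 1.082142
Set a + b·x = 3.1: x = (3.1 − 1.082142) / 0.003261 = 618.804214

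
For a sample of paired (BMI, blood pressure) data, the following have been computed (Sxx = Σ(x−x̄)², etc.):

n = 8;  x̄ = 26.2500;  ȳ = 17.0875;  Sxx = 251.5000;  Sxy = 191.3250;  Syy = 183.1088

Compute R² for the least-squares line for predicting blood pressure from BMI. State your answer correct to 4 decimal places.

0.7949

R² = Sxy²/(Sxx·Syy) = (191.325)²/(251.5·183.1088) = 0.794870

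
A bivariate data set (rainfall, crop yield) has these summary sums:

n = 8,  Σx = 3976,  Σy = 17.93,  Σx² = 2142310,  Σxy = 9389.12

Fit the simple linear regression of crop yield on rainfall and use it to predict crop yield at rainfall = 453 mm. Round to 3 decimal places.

Sxx = Σx² − (Σx)²/n = 2142310 − 1976072 = 166238
Sxy = Σxy − (Σx)(Σy)/n = 9389.12 − 8911.21 = 477.91
b = Sxy/Sxx = 477.91/166238 = 0.002875
a = ȳ − b·x̄ = 2.24125 − 0.002875·497 = 0.812447
ŷ(453) = a + b·453 = 0.812447 + 0.002875·453 = 2.114756

2.115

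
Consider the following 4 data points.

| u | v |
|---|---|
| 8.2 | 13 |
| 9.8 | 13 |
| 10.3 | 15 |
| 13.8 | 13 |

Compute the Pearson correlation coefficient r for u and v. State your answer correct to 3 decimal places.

-0.064

n = 4, Σx = 42.1, Σy = 54, Σxy = 567.9, Σx² = 459.81, Σy² = 732
Sxx = Σx² − (Σx)²/n = 459.81 − 443.1025 = 16.7075
Sxy = Σxy − (Σx)(Σy)/n = 567.9 − 568.35 = -0.45
Syy = Σy² − (Σy)²/n = 732 − 729 = 3
r = Sxy/√(Sxx·Syy) = -0.45/√(50.1225) = -0.45/7.079725 = -0.063562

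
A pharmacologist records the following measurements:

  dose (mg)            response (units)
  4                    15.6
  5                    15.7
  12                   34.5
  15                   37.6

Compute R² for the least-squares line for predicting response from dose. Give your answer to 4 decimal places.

0.9794

n = 4, Σx = 36, Σy = 103.4, Σxy = 1118.9, Σx² = 410, Σy² = 3093.86
Sxx = Σx² − (Σx)²/n = 410 − 324 = 86
Sxy = Σxy − (Σx)(Σy)/n = 1118.9 − 930.6 = 188.3
Syy = Σy² − (Σy)²/n = 3093.86 − 2672.89 = 420.97
R² = Sxy²/(Sxx·Syy) = (188.3)²/(86·420.97) = 0.979380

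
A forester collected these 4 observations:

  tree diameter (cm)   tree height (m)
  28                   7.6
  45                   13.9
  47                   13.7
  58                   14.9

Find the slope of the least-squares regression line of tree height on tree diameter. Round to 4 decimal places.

0.2537

n = 4, Σx = 178, Σy = 50.1, Σxy = 2346.4, Σx² = 8382
Sxx = Σx² − (Σx)²/n = 8382 − 7921 = 461
Sxy = Σxy − (Σx)(Σy)/n = 2346.4 − 2229.45 = 116.95
b = Sxy/Sxx = 116.95/461 = 0.253688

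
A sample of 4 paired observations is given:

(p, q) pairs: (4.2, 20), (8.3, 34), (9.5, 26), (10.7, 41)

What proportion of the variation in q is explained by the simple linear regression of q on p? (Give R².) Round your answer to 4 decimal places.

0.6500

n = 4, Σx = 32.7, Σy = 121, Σxy = 1051.9, Σx² = 291.27, Σy² = 3913
Sxx = Σx² − (Σx)²/n = 291.27 − 267.3225 = 23.9475
Sxy = Σxy − (Σx)(Σy)/n = 1051.9 − 989.175 = 62.725
Syy = Σy² − (Σy)²/n = 3913 − 3660.25 = 252.75
R² = Sxy²/(Sxx·Syy) = (62.725)²/(23.9475·252.75) = 0.650025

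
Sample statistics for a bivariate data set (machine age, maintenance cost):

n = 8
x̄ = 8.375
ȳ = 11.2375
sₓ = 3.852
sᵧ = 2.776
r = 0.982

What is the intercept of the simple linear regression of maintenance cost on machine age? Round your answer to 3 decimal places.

b = r · sᵧ/sₓ = 0.982 · 2.776/3.852 = 0.707693
a = ȳ − b·x̄ = 11.2375 − 0.707693·8.375 = 5.310574

5.311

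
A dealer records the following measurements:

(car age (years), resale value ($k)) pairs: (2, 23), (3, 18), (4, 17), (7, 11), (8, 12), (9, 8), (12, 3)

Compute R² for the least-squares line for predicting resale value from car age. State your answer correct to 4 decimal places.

n = 7, Σx = 45, Σy = 92, Σxy = 449, Σx² = 367, Σy² = 1480
Sxx = Σx² − (Σx)²/n = 367 − 289.285714 = 77.714286
Sxy = Σxy − (Σx)(Σy)/n = 449 − 591.428571 = -142.428571
Syy = Σy² − (Σy)²/n = 1480 − 1209.142857 = 270.857143
R² = Sxy²/(Sxx·Syy) = (-142.428571)²/(77.714286·270.857143) = 0.963725

0.9637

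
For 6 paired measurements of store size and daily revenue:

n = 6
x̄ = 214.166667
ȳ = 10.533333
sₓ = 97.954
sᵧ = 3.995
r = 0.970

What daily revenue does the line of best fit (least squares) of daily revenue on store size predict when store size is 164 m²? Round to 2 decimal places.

b = r · sᵧ/sₓ = 0.97 · 3.995/97.954 = 0.039561
a = ȳ − b·x̄ = 10.533333 − 0.039561·214.166667 = 2.060703
ŷ(164) = a + b·164 = 2.060703 + 0.039561·164 = 8.548694

8.55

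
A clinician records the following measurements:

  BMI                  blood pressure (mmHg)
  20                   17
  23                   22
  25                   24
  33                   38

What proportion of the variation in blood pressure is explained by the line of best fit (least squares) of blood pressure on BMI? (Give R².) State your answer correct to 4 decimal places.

0.9960

n = 4, Σx = 101, Σy = 101, Σxy = 2700, Σx² = 2643, Σy² = 2793
Sxx = Σx² − (Σx)²/n = 2643 − 2550.25 = 92.75
Sxy = Σxy − (Σx)(Σy)/n = 2700 − 2550.25 = 149.75
Syy = Σy² − (Σy)²/n = 2793 − 2550.25 = 242.75
R² = Sxy²/(Sxx·Syy) = (149.75)²/(92.75·242.75) = 0.996003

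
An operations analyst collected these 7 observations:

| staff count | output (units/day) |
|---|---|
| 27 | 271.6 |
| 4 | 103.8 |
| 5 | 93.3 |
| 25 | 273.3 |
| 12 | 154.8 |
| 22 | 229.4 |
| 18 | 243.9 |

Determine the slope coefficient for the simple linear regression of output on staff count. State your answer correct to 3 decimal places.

8.080

n = 7, Σx = 113, Σy = 1370.1, Σxy = 26342, Σx² = 2347
Sxx = Σx² − (Σx)²/n = 2347 − 1824.142857 = 522.857143
Sxy = Σxy − (Σx)(Σy)/n = 26342 − 22117.328571 = 4224.671429
b = Sxy/Sxx = 4224.671429/522.857143 = 8.079973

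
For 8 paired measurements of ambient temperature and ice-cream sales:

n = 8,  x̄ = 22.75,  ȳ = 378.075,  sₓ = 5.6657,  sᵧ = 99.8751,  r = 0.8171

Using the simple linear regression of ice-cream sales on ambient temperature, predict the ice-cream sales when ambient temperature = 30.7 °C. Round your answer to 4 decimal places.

492.5857

b = r · sᵧ/sₓ = 0.8171 · 99.8751/5.6657 = 14.403859
a = ȳ − b·x̄ = 378.075 − 14.403859·22.75 = 50.387207
ŷ(30.7) = a + b·30.7 = 50.387207 + 14.403859·30.7 = 492.585679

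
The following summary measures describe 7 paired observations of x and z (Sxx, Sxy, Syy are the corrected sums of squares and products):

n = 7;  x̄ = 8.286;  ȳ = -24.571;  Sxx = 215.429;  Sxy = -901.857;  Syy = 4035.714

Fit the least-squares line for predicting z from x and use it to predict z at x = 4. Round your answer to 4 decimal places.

b = Sxy/Sxx = -901.857/215.429 = -4.186331
a = ȳ − b·x̄ = -24.571 − (-4.186331)·8.286 = 10.116935
ŷ(4) = a + b·4 = 10.116935 + (-4.186331)·4 = -6.628387

-6.6284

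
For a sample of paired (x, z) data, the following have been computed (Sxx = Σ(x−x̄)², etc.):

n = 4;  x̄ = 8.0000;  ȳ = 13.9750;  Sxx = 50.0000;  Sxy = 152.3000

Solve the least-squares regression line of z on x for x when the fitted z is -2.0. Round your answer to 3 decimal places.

b = Sxy/Sxx = 152.3/50 = 3.046
a = ȳ − b·x̄ = 13.975 − 3.046·8 = -10.393
Set a + b·x = -2.0: x = (-2.0 − (-10.393)) / 3.046 = 2.755417

2.755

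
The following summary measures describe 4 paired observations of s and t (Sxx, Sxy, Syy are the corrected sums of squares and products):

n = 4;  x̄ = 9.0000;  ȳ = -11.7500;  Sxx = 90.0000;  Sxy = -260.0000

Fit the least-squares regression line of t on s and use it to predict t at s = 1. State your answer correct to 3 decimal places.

b = Sxy/Sxx = -260/90 = -2.888889
a = ȳ − b·x̄ = -11.75 − (-2.888889)·9 = 14.25
ŷ(1) = a + b·1 = 14.25 + (-2.888889)·1 = 11.361111

11.361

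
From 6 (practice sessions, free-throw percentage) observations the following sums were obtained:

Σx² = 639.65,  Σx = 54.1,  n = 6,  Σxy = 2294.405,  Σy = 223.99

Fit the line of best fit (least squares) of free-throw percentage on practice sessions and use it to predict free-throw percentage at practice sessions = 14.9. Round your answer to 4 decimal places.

Sxx = Σx² − (Σx)²/n = 639.65 − 487.801667 = 151.848333
Sxy = Σxy − (Σx)(Σy)/n = 2294.405 − 2019.643167 = 274.761833
b = Sxy/Sxx = 274.761833/151.848333 = 1.809449
a = ȳ − b·x̄ = 37.331667 − 1.809449·9.016667 = 21.016467
ŷ(14.9) = a + b·14.9 = 21.016467 + 1.809449·14.9 = 47.977259

47.9773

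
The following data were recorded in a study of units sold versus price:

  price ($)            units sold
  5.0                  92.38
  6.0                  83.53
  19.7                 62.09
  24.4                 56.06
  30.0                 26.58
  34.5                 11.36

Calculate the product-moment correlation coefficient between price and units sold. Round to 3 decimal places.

-0.970

n = 6, Σx = 119.6, Σy = 332, Σxy = 4743.437, Σx² = 3134.7, Σy² = 23344.763
Sxx = Σx² − (Σx)²/n = 3134.7 − 2384.026667 = 750.673333
Sxy = Σxy − (Σx)(Σy)/n = 4743.437 − 6617.866667 = -1874.429667
Syy = Σy² − (Σy)²/n = 23344.763 − 18370.666667 = 4974.096333
r = Sxy/√(Sxx·Syy) = -1874.429667/√(3733921.474864) = -1874.429667/1932.335756 = -0.970033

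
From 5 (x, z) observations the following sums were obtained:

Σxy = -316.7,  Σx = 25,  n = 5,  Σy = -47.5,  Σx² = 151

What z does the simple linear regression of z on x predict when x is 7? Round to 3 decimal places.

-15.592

Sxx = Σx² − (Σx)²/n = 151 − 125 = 26
Sxy = Σxy − (Σx)(Σy)/n = -316.7 − (-237.5) = -79.2
b = Sxy/Sxx = -79.2/26 = -3.046154
a = ȳ − b·x̄ = -9.5 − (-3.046154)·5 = 5.730769
ŷ(7) = a + b·7 = 5.730769 + (-3.046154)·7 = -15.592308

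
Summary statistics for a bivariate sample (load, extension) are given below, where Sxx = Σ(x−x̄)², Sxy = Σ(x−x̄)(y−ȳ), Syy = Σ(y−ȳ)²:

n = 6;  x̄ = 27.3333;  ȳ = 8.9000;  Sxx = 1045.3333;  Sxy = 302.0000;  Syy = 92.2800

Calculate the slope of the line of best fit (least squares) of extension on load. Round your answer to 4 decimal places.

0.2889

b = Sxy/Sxx = 302/1045.3333 = 0.288903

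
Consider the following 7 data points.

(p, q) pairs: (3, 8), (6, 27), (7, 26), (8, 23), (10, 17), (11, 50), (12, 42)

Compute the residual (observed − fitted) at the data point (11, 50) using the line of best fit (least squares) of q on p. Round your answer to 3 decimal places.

12.505

n = 7, Σx = 57, Σy = 193, Σxy = 1776, Σx² = 523
Sxx = Σx² − (Σx)²/n = 523 − 464.142857 = 58.857143
Sxy = Σxy − (Σx)(Σy)/n = 1776 − 1571.571429 = 204.428571
b = Sxy/Sxx = 204.428571/58.857143 = 3.473301
a = ȳ − b·x̄ = 27.571429 − 3.473301·8.142857 = -0.711165
ŷ(11) = -0.711165 + 3.473301·11 = 37.495146
residual = y − ŷ = 50 − 37.495146 = 12.504854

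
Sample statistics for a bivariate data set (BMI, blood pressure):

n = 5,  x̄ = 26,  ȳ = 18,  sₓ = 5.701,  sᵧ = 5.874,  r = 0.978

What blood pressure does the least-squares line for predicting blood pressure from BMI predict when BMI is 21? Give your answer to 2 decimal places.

b = r · sᵧ/sₓ = 0.978 · 5.874/5.701 = 1.007678
a = ȳ − b·x̄ = 18 − 1.007678·26 = -8.199627
ŷ(21) = a + b·21 = -8.199627 + 1.007678·21 = 12.961610

12.96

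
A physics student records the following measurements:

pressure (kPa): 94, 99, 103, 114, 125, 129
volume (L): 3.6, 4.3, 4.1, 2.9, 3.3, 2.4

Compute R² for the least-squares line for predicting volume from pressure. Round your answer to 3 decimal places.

n = 6, Σx = 664, Σy = 20.6, Σxy = 2239.1, Σx² = 74508, Σy² = 73.32
Sxx = Σx² − (Σx)²/n = 74508 − 73482.666667 = 1025.333333
Sxy = Σxy − (Σx)(Σy)/n = 2239.1 − 2279.733333 = -40.633333
Syy = Σy² − (Σy)²/n = 73.32 − 70.726667 = 2.593333
R² = Sxy²/(Sxx·Syy) = (-40.633333)²/(1025.333333·2.593333) = 0.620928

0.621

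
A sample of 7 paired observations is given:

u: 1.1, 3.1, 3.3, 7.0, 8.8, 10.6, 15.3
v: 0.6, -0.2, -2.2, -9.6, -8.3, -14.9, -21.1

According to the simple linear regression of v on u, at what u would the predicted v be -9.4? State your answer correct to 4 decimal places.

n = 7, Σx = 49.2, Σy = -55.7, Σxy = -628.23, Σx² = 494.6
Sxx = Σx² − (Σx)²/n = 494.6 − 345.805714 = 148.794286
Sxy = Σxy − (Σx)(Σy)/n = -628.23 − (-391.491429) = -236.738571
b = Sxy/Sxx = -236.738571/148.794286 = -1.591046
a = ȳ − b·x̄ = -7.957143 − (-1.591046)·7.028571 = 3.225638
Set a + b·x = -9.4: x = (-9.4 − 3.225638) / (-1.591046) = 7.935432

7.9354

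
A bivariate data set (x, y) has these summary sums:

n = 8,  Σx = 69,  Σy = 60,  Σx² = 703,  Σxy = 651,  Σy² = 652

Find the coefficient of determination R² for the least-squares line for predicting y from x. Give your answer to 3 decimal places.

Sxx = Σx² − (Σx)²/n = 703 − 595.125 = 107.875
Sxy = Σxy − (Σx)(Σy)/n = 651 − 517.5 = 133.5
Syy = Σy² − (Σy)²/n = 652 − 450 = 202
R² = Sxy²/(Sxx·Syy) = (133.5)²/(107.875·202) = 0.817881

0.818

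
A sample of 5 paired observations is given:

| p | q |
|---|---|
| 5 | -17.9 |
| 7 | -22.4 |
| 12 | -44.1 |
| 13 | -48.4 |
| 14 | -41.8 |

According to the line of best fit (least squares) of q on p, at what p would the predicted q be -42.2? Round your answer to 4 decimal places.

n = 5, Σx = 51, Σy = -174.6, Σxy = -1989.9, Σx² = 583
Sxx = Σx² − (Σx)²/n = 583 − 520.2 = 62.8
Sxy = Σxy − (Σx)(Σy)/n = -1989.9 − (-1780.92) = -208.98
b = Sxy/Sxx = -208.98/62.8 = -3.327707
a = ȳ − b·x̄ = -34.92 − (-3.327707)·10.2 = -0.977389
Set a + b·x = -42.2: x = (-42.2 − (-0.977389)) / (-3.327707) = 12.387693

12.3877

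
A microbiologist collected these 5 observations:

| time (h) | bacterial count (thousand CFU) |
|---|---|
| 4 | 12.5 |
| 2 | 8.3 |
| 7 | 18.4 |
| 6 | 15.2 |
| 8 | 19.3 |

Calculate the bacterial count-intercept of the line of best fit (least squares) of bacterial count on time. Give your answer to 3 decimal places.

4.727

n = 5, Σx = 27, Σy = 73.7, Σxy = 441, Σx² = 169
Sxx = Σx² − (Σx)²/n = 169 − 145.8 = 23.2
Sxy = Σxy − (Σx)(Σy)/n = 441 − 397.98 = 43.02
b = Sxy/Sxx = 43.02/23.2 = 1.854310
a = ȳ − b·x̄ = 14.74 − 1.854310·5.4 = 4.726724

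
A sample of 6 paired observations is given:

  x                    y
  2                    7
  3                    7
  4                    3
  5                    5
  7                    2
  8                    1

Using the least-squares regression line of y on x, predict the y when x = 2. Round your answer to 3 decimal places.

n = 6, Σx = 29, Σy = 25, Σxy = 94, Σx² = 167
Sxx = Σx² − (Σx)²/n = 167 − 140.166667 = 26.833333
Sxy = Σxy − (Σx)(Σy)/n = 94 − 120.833333 = -26.833333
b = Sxy/Sxx = -26.833333/26.833333 = -1
a = ȳ − b·x̄ = 4.166667 − (-1)·4.833333 = 9
ŷ(2) = a + b·2 = 9 + (-1)·2 = 7

7.000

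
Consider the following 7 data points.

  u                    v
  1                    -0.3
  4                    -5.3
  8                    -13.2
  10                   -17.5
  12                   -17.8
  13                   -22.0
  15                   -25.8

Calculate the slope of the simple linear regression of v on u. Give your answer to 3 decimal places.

n = 7, Σx = 63, Σy = -101.9, Σxy = -1188.7, Σx² = 719
Sxx = Σx² − (Σx)²/n = 719 − 567 = 152
Sxy = Σxy − (Σx)(Σy)/n = -1188.7 − (-917.1) = -271.6
b = Sxy/Sxx = -271.6/152 = -1.786842

-1.787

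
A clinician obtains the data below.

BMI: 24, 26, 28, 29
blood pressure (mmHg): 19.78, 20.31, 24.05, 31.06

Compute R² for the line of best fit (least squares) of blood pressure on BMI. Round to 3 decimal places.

0.768

n = 4, Σx = 107, Σy = 95.2, Σxy = 2576.92, Σx² = 2877, Σy² = 2346.8706
Sxx = Σx² − (Σx)²/n = 2877 − 2862.25 = 14.75
Sxy = Σxy − (Σx)(Σy)/n = 2576.92 − 2546.6 = 30.32
Syy = Σy² − (Σy)²/n = 2346.8706 − 2265.76 = 81.1106
R² = Sxy²/(Sxx·Syy) = (30.32)²/(14.75·81.1106) = 0.768402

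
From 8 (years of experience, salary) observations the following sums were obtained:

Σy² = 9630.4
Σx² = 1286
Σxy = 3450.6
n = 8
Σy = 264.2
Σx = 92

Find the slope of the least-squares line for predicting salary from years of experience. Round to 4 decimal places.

Sxx = Σx² − (Σx)²/n = 1286 − 1058 = 228
Sxy = Σxy − (Σx)(Σy)/n = 3450.6 − 3038.3 = 412.3
b = Sxy/Sxx = 412.3/228 = 1.808333

1.8083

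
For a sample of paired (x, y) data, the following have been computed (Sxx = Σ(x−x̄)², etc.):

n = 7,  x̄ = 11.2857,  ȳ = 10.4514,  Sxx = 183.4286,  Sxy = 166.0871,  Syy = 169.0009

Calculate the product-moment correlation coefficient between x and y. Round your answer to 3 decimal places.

0.943

r = Sxy/√(Sxx·Syy) = 166.0871/√(30999.598486) = 166.0871/176.067028 = 0.943317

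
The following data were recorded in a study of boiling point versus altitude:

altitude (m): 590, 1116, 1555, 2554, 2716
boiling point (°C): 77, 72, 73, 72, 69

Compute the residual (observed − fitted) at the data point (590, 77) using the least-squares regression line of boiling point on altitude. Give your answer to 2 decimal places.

n = 5, Σx = 8531, Σy = 363, Σxy = 610589, Σx² = 17911153
Sxx = Σx² − (Σx)²/n = 17911153 − 14555592.2 = 3355560.8
Sxy = Σxy − (Σx)(Σy)/n = 610589 − 619350.6 = -8761.6
b = Sxy/Sxx = -8761.6/3355560.8 = -0.002611
a = ȳ − b·x̄ = 72.6 − (-0.002611)·1706.2 = 77.055006
ŷ(590) = 77.055006 + (-0.002611)·590 = 75.514475
residual = y − ŷ = 77 − 75.514475 = 1.485525

1.49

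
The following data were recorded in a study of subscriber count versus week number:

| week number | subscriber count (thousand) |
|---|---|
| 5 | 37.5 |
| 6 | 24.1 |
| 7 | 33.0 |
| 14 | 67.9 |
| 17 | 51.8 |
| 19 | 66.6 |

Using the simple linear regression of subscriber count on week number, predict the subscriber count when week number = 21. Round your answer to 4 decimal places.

71.6527

n = 6, Σx = 68, Σy = 280.9, Σxy = 3659.7, Σx² = 956
Sxx = Σx² − (Σx)²/n = 956 − 770.666667 = 185.333333
Sxy = Σxy − (Σx)(Σy)/n = 3659.7 − 3183.533333 = 476.166667
b = Sxy/Sxx = 476.166667/185.333333 = 2.569245
a = ȳ − b·x̄ = 46.816667 − 2.569245·11.333333 = 17.698561
ŷ(21) = a + b·21 = 17.698561 + 2.569245·21 = 71.652698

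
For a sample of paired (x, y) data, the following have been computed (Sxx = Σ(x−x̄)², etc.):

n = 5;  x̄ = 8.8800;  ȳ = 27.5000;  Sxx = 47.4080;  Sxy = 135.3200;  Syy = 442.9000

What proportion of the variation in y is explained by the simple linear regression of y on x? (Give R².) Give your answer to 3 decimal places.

R² = Sxy²/(Sxx·Syy) = (135.32)²/(47.408·442.9) = 0.872101

0.872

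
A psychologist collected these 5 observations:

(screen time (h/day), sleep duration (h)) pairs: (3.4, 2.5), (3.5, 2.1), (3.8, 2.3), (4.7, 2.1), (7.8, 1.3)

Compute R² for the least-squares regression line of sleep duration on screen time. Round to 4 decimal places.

n = 5, Σx = 23.2, Σy = 10.3, Σxy = 44.6, Σx² = 121.18, Σy² = 22.05
Sxx = Σx² − (Σx)²/n = 121.18 − 107.648 = 13.532
Sxy = Σxy − (Σx)(Σy)/n = 44.6 − 47.792 = -3.192
Syy = Σy² − (Σy)²/n = 22.05 − 21.218 = 0.832
R² = Sxy²/(Sxx·Syy) = (-3.192)²/(13.532·0.832) = 0.904983

0.9050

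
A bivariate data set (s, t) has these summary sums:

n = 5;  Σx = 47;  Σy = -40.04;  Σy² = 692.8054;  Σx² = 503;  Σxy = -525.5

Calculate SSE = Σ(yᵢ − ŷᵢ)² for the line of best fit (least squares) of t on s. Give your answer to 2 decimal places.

Sxx = Σx² − (Σx)²/n = 503 − 441.8 = 61.2
Sxy = Σxy − (Σx)(Σy)/n = -525.5 − (-376.376) = -149.124
Syy = Σy² − (Σy)²/n = 692.8054 − 320.64032 = 372.16508
b = Sxy/Sxx = -149.124/61.2 = -2.436667
SSE = Syy − b·Sxy = 372.16508 − (-2.436667)·(-149.124) = 8.7996

8.80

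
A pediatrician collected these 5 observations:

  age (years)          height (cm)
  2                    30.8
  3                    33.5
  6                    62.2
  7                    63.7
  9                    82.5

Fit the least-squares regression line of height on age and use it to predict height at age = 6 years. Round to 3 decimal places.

59.078

n = 5, Σx = 27, Σy = 272.7, Σxy = 1723.7, Σx² = 179
Sxx = Σx² − (Σx)²/n = 179 − 145.8 = 33.2
Sxy = Σxy − (Σx)(Σy)/n = 1723.7 − 1472.58 = 251.12
b = Sxy/Sxx = 251.12/33.2 = 7.563855
a = ȳ − b·x̄ = 54.54 − 7.563855·5.4 = 13.695181
ŷ(6) = a + b·6 = 13.695181 + 7.563855·6 = 59.078313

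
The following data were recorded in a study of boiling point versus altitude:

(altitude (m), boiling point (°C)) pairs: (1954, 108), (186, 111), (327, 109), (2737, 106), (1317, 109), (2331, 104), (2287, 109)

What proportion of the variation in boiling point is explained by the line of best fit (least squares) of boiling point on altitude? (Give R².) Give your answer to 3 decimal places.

0.542

n = 7, Σx = 11139, Σy = 756, Σxy = 1192703, Σx² = 23849229, Σy² = 81680
Sxx = Σx² − (Σx)²/n = 23849229 − 17725331.571429 = 6123897.428571
Sxy = Σxy − (Σx)(Σy)/n = 1192703 − 1203012 = -10309
Syy = Σy² − (Σy)²/n = 81680 − 81648 = 32
R² = Sxy²/(Sxx·Syy) = (-10309)²/(6123897.428571·32) = 0.542319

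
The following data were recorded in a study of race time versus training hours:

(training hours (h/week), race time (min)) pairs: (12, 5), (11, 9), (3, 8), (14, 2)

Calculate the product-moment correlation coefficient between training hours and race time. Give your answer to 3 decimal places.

-0.633

n = 4, Σx = 40, Σy = 24, Σxy = 211, Σx² = 470, Σy² = 174
Sxx = Σx² − (Σx)²/n = 470 − 400 = 70
Sxy = Σxy − (Σx)(Σy)/n = 211 − 240 = -29
Syy = Σy² − (Σy)²/n = 174 − 144 = 30
r = Sxy/√(Sxx·Syy) = -29/√(2100) = -29/45.825757 = -0.632832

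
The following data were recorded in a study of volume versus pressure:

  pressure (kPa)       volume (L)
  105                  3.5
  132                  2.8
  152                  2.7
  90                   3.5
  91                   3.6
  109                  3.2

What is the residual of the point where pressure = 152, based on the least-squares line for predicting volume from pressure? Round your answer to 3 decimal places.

0.074

n = 6, Σx = 679, Σy = 19.3, Σxy = 2138.9, Σx² = 79815
Sxx = Σx² − (Σx)²/n = 79815 − 76840.166667 = 2974.833333
Sxy = Σxy − (Σx)(Σy)/n = 2138.9 − 2184.116667 = -45.216667
b = Sxy/Sxx = -45.216667/2974.833333 = -0.015200
a = ȳ − b·x̄ = 3.216667 − (-0.015200)·113.166667 = 4.936770
ŷ(152) = 4.936770 + (-0.015200)·152 = 2.626410
residual = y − ŷ = 2.7 − 2.626410 = 0.073590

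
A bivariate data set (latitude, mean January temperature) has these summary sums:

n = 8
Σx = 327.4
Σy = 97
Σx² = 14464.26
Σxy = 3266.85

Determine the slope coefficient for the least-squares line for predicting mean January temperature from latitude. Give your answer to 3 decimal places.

-0.660

Sxx = Σx² − (Σx)²/n = 14464.26 − 13398.845 = 1065.415
Sxy = Σxy − (Σx)(Σy)/n = 3266.85 − 3969.725 = -702.875
b = Sxy/Sxx = -702.875/1065.415 = -0.659719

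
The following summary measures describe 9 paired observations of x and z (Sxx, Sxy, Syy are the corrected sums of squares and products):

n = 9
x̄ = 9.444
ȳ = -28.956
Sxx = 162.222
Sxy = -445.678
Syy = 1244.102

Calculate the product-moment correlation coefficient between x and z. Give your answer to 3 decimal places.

r = Sxy/√(Sxx·Syy) = -445.678/√(201820.714644) = -445.678/449.244604 = -0.992061

-0.992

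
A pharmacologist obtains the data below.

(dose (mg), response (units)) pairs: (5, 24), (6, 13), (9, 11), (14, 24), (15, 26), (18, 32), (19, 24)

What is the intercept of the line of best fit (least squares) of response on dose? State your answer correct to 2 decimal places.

11.54

n = 7, Σx = 86, Σy = 154, Σxy = 2055, Σx² = 1248
Sxx = Σx² − (Σx)²/n = 1248 − 1056.571429 = 191.428571
Sxy = Σxy − (Σx)(Σy)/n = 2055 − 1892 = 163
b = Sxy/Sxx = 163/191.428571 = 0.851493
a = ȳ − b·x̄ = 22 − 0.851493·12.285714 = 11.538806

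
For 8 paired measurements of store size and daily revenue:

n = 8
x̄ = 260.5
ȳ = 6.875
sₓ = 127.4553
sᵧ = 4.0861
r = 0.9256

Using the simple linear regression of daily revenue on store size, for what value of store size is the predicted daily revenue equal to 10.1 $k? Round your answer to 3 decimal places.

b = r · sᵧ/sₓ = 0.9256 · 4.0861/127.4553 = 0.029674
a = ȳ − b·x̄ = 6.875 − 0.029674·260.5 = -0.855048
Set a + b·x = 10.1: x = (10.1 − (-0.855048)) / 0.029674 = 369.181414

369.181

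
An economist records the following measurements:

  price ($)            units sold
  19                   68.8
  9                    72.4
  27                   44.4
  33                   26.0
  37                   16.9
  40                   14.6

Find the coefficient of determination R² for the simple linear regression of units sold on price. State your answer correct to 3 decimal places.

0.943

n = 6, Σx = 165, Σy = 243.1, Σxy = 5224.9, Σx² = 5229, Σy² = 13121.33
Sxx = Σx² − (Σx)²/n = 5229 − 4537.5 = 691.5
Sxy = Σxy − (Σx)(Σy)/n = 5224.9 − 6685.25 = -1460.35
Syy = Σy² − (Σy)²/n = 13121.33 − 9849.601667 = 3271.728333
R² = Sxy²/(Sxx·Syy) = (-1460.35)²/(691.5·3271.728333) = 0.942637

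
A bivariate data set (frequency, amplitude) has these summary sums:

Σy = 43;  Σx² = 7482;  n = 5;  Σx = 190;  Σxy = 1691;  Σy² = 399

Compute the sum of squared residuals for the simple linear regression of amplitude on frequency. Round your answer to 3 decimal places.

16.799

Sxx = Σx² − (Σx)²/n = 7482 − 7220 = 262
Sxy = Σxy − (Σx)(Σy)/n = 1691 − 1634 = 57
Syy = Σy² − (Σy)²/n = 399 − 369.8 = 29.2
b = Sxy/Sxx = 57/262 = 0.217557
SSE = Syy − b·Sxy = 29.2 − 0.217557·57 = 16.799237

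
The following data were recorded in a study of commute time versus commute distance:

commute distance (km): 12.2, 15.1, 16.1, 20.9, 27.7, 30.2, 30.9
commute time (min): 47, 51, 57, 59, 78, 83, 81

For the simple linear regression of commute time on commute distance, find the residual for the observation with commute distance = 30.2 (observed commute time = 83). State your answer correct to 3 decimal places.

1.803

n = 7, Σx = 153.1, Σy = 456, Σxy = 10664.4, Σx² = 3707.01
Sxx = Σx² − (Σx)²/n = 3707.01 − 3348.515714 = 358.494286
Sxy = Σxy − (Σx)(Σy)/n = 10664.4 − 9973.371429 = 691.028571
b = Sxy/Sxx = 691.028571/358.494286 = 1.927586
a = ȳ − b·x̄ = 65.142857 − 1.927586·21.871429 = 22.983797
ŷ(30.2) = 22.983797 + 1.927586·30.2 = 81.196895
residual = y − ŷ = 83 − 81.196895 = 1.803105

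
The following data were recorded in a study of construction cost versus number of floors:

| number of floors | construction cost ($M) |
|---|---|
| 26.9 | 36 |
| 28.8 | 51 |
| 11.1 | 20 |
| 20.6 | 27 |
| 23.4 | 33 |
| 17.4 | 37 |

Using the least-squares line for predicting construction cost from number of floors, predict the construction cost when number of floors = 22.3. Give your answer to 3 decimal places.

35.202

n = 6, Σx = 128.2, Σy = 204, Σxy = 4631.4, Σx² = 2950.94
Sxx = Σx² − (Σx)²/n = 2950.94 − 2739.206667 = 211.733333
Sxy = Σxy − (Σx)(Σy)/n = 4631.4 − 4358.8 = 272.6
b = Sxy/Sxx = 272.6/211.733333 = 1.287469
a = ȳ − b·x̄ = 34 − 1.287469·21.366667 = 6.491089
ŷ(22.3) = a + b·22.3 = 6.491089 + 1.287469·22.3 = 35.201637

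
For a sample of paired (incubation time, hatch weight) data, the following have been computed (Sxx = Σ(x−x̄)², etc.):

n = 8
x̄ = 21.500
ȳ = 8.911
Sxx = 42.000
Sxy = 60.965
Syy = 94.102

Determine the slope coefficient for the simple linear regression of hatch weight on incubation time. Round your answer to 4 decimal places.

b = Sxy/Sxx = 60.965/42 = 1.451548

1.4515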